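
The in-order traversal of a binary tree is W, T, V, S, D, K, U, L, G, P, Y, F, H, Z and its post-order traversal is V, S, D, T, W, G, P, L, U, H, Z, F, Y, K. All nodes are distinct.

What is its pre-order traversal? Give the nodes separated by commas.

K, W, T, D, S, V, Y, U, L, P, G, F, Z, H

The last element of post-order is the root; it splits in-order into left and right subtrees.
Root K: left subtree has 5 nodes {W, T, V, S, D}, right has 8 {U, L, G, P, Y, F, H, Z}.
  Root W: left subtree has 0 nodes { }, right has 4 {T, V, S, D}.
    Root T: left subtree has 0 nodes { }, right has 3 {V, S, D}.
      Root D: left subtree has 2 nodes {V, S}, right has 0 { }.
        Root S: left subtree has 1 node {V}, right has 0 { }.
  Root Y: left subtree has 4 nodes {U, L, G, P}, right has 3 {F, H, Z}.
    Root U: left subtree has 0 nodes { }, right has 3 {L, G, P}.
      Root L: left subtree has 0 nodes { }, right has 2 {G, P}.
        Root P: left subtree has 1 node {G}, right has 0 { }.
    Root F: left subtree has 0 nodes { }, right has 2 {H, Z}.
      Root Z: left subtree has 1 node {H}, right has 0 { }.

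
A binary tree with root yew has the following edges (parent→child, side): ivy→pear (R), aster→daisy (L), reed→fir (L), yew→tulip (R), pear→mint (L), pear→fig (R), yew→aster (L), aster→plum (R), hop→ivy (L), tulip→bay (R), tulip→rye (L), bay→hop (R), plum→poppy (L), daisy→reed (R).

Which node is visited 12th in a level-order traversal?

Level-order visits nodes level by level from the root, left to right within each level.
Level 0: yew
Level 1: aster, tulip
Level 2: daisy, plum, rye, bay
Level 3: reed, poppy, hop
Level 4: fir, ivy
Level 5: pear
Level 6: mint, fig
Full level-order sequence: yew, aster, tulip, daisy, plum, rye, bay, reed, poppy, hop, fir, ivy, pear, mint, fig.

ivy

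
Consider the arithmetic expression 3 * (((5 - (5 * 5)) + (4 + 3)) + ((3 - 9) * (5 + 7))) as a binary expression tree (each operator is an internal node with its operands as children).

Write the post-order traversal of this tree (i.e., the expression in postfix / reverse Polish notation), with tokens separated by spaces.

3 5 5 5 * - 4 3 + + 3 9 - 5 7 + * + *

Post-order on an expression tree gives postfix notation: for each operator, emit left operand, right operand, then the operator.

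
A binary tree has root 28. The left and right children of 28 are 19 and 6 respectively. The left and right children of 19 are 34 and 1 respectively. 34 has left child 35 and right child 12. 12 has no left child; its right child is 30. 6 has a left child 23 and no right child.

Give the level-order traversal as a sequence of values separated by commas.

Level-order visits nodes level by level from the root, left to right within each level.
Level 0: 28
Level 1: 19, 6
Level 2: 34, 1, 23
Level 3: 35, 12
Level 4: 30

28, 19, 6, 34, 1, 23, 35, 12, 30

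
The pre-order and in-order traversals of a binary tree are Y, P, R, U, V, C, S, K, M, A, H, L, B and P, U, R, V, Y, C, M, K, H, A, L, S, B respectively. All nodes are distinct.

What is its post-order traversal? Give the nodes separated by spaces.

The first element of pre-order is the root; it splits in-order into left and right subtrees.
Root Y: left subtree has 4 nodes {P, U, R, V}, right has 8 {C, M, K, H, A, L, S, B}.
  Root P: left subtree has 0 nodes { }, right has 3 {U, R, V}.
    Root R: left subtree has 1 node {U}, right has 1 {V}.
  Root C: left subtree has 0 nodes { }, right has 7 {M, K, H, A, L, S, B}.
    Root S: left subtree has 5 nodes {M, K, H, A, L}, right has 1 {B}.
      Root K: left subtree has 1 node {M}, right has 3 {H, A, L}.
        Root A: left subtree has 1 node {H}, right has 1 {L}.

U V R P M H L A K B S C Y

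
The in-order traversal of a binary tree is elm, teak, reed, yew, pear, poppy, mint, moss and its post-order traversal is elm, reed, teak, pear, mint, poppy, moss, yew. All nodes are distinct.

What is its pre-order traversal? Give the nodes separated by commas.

The last element of post-order is the root; it splits in-order into left and right subtrees.
Root yew: left subtree has 3 nodes {elm, teak, reed}, right has 4 {pear, poppy, mint, moss}.
  Root teak: left subtree has 1 node {elm}, right has 1 {reed}.
  Root moss: left subtree has 3 nodes {pear, poppy, mint}, right has 0 { }.
    Root poppy: left subtree has 1 node {pear}, right has 1 {mint}.

yew, teak, elm, reed, moss, poppy, pear, mint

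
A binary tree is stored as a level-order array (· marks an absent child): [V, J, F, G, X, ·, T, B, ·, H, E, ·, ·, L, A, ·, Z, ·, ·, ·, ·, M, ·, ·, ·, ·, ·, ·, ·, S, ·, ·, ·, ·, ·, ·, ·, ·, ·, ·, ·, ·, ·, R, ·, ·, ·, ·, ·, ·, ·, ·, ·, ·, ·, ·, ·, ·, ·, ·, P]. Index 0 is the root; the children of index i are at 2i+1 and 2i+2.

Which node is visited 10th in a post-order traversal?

Post-order visits the left subtree, then the right subtree, then the node.
At V: go left to J.
  At J: go left to G.
    At G: go left to B.
      At B: no left child.
      At B: go right to Z.
        Z is a leaf — visit Z.
      Visit B.
    At G: no right child.
    Visit G.
  At J: go right to X.
    At X: go left to H.
      H is a leaf — visit H.
    At X: go right to E.
      At E: go left to M.
        At M: go left to R.
          R is a leaf — visit R.
        At M: no right child.
        Visit M.
      At E: no right child.
      Visit E.
    Visit X.
  Visit J.
At V: go right to F.
  At F: no left child.
  At F: go right to T.
    At T: go left to L.
      L is a leaf — visit L.
    At T: go right to A.
      At A: go left to S.
        At S: no left child.
        At S: go right to P.
          P is a leaf — visit P.
        Visit S.
      At A: no right child.
      Visit A.
    Visit T.
  Visit F.
Visit V.
Full post-order sequence: Z, B, G, H, R, M, E, X, J, L, P, S, A, T, F, V.

L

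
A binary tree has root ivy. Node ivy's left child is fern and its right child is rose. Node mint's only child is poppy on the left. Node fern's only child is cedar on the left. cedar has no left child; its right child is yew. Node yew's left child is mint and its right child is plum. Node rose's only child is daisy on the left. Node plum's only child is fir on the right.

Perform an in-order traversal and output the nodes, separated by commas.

In-order visits the left subtree, then the node, then the right subtree.
At ivy: go left to fern.
  At fern: go left to cedar.
    At cedar: no left child.
    Visit cedar.
    At cedar: go right to yew.
      At yew: go left to mint.
        At mint: go left to poppy.
          poppy is a leaf — visit poppy.
        Visit mint.
        At mint: no right child.
      Visit yew.
      At yew: go right to plum.
        At plum: no left child.
        Visit plum.
        At plum: go right to fir.
          fir is a leaf — visit fir.
  Visit fern.
  At fern: no right child.
Visit ivy.
At ivy: go right to rose.
  At rose: go left to daisy.
    daisy is a leaf — visit daisy.
  Visit rose.
  At rose: no right child.

cedar, poppy, mint, yew, plum, fir, fern, ivy, daisy, rose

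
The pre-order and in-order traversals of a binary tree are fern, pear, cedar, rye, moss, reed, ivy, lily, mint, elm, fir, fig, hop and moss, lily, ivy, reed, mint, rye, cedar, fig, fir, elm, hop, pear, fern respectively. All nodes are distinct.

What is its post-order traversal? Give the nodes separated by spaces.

lily ivy mint reed moss rye fig fir hop elm cedar pear fern

The first element of pre-order is the root; it splits in-order into left and right subtrees.
Root fern: left subtree has 12 nodes {moss, lily, ivy, reed, mint, rye, cedar, fig, fir, elm, hop, pear}, right has 0 { }.
  Root pear: left subtree has 11 nodes {moss, lily, ivy, reed, mint, rye, cedar, fig, fir, elm, hop}, right has 0 { }.
    Root cedar: left subtree has 6 nodes {moss, lily, ivy, reed, mint, rye}, right has 4 {fig, fir, elm, hop}.
      Root rye: left subtree has 5 nodes {moss, lily, ivy, reed, mint}, right has 0 { }.
        Root moss: left subtree has 0 nodes { }, right has 4 {lily, ivy, reed, mint}.
          Root reed: left subtree has 2 nodes {lily, ivy}, right has 1 {mint}.
            Root ivy: left subtree has 1 node {lily}, right has 0 { }.
      Root elm: left subtree has 2 nodes {fig, fir}, right has 1 {hop}.
        Root fir: left subtree has 1 node {fig}, right has 0 { }.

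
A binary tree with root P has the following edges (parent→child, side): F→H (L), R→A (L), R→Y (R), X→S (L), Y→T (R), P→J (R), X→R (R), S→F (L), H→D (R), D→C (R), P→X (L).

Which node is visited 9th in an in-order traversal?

In-order visits the left subtree, then the node, then the right subtree.
At P: go left to X.
  At X: go left to S.
    At S: go left to F.
      At F: go left to H.
        At H: no left child.
        Visit H.
        At H: go right to D.
          At D: no left child.
          Visit D.
          At D: go right to C.
            C is a leaf — visit C.
      Visit F.
      At F: no right child.
    Visit S.
    At S: no right child.
  Visit X.
  At X: go right to R.
    At R: go left to A.
      A is a leaf — visit A.
    Visit R.
    At R: go right to Y.
      At Y: no left child.
      Visit Y.
      At Y: go right to T.
        T is a leaf — visit T.
Visit P.
At P: go right to J.
  J is a leaf — visit J.
Full in-order sequence: H, D, C, F, S, X, A, R, Y, T, P, J.

Y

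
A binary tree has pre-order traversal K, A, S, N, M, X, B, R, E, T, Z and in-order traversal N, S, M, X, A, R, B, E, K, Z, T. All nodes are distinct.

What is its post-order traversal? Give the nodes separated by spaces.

The first element of pre-order is the root; it splits in-order into left and right subtrees.
Root K: left subtree has 8 nodes {N, S, M, X, A, R, B, E}, right has 2 {Z, T}.
  Root A: left subtree has 4 nodes {N, S, M, X}, right has 3 {R, B, E}.
    Root S: left subtree has 1 node {N}, right has 2 {M, X}.
      Root M: left subtree has 0 nodes { }, right has 1 {X}.
    Root B: left subtree has 1 node {R}, right has 1 {E}.
  Root T: left subtree has 1 node {Z}, right has 0 { }.

N X M S R E B A Z T K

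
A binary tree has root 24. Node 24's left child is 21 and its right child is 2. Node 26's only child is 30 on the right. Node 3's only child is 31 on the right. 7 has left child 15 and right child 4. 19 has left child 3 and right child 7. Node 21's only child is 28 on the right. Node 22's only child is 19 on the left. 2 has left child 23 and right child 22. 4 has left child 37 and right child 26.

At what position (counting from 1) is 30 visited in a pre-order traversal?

15

Pre-order visits the node, then its left subtree, then its right subtree.
Visit 24.
At 24: go left to 21.
  Visit 21.
  At 21: no left child.
  At 21: go right to 28.
    28 is a leaf — visit 28.
At 24: go right to 2.
  Visit 2.
  At 2: go left to 23.
    23 is a leaf — visit 23.
  At 2: go right to 22.
    Visit 22.
    At 22: go left to 19.
      Visit 19.
      At 19: go left to 3.
        Visit 3.
        At 3: no left child.
        At 3: go right to 31.
          31 is a leaf — visit 31.
      At 19: go right to 7.
        Visit 7.
        At 7: go left to 15.
          15 is a leaf — visit 15.
        At 7: go right to 4.
          Visit 4.
          At 4: go left to 37.
            37 is a leaf — visit 37.
          At 4: go right to 26.
            Visit 26.
            At 26: no left child.
            At 26: go right to 30.
              30 is a leaf — visit 30.
    At 22: no right child.
Full pre-order sequence: 24, 21, 28, 2, 23, 22, 19, 3, 31, 7, 15, 4, 37, 26, 30.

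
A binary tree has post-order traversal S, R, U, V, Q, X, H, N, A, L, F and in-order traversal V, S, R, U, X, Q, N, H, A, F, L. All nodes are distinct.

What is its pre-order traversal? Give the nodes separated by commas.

F, A, N, X, V, U, R, S, Q, H, L

The last element of post-order is the root; it splits in-order into left and right subtrees.
Root F: left subtree has 9 nodes {V, S, R, U, X, Q, N, H, A}, right has 1 {L}.
  Root A: left subtree has 8 nodes {V, S, R, U, X, Q, N, H}, right has 0 { }.
    Root N: left subtree has 6 nodes {V, S, R, U, X, Q}, right has 1 {H}.
      Root X: left subtree has 4 nodes {V, S, R, U}, right has 1 {Q}.
        Root V: left subtree has 0 nodes { }, right has 3 {S, R, U}.
          Root U: left subtree has 2 nodes {S, R}, right has 0 { }.
            Root R: left subtree has 1 node {S}, right has 0 { }.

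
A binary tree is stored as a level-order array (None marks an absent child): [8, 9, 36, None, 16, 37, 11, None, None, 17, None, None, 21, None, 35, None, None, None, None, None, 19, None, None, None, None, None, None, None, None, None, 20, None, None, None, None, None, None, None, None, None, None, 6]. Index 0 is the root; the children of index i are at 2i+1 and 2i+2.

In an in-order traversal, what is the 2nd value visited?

17

In-order visits the left subtree, then the node, then the right subtree.
At 8: go left to 9.
  At 9: no left child.
  Visit 9.
  At 9: go right to 16.
    At 16: go left to 17.
      At 17: no left child.
      Visit 17.
      At 17: go right to 19.
        At 19: go left to 6.
          6 is a leaf — visit 6.
        Visit 19.
        At 19: no right child.
    Visit 16.
    At 16: no right child.
Visit 8.
At 8: go right to 36.
  At 36: go left to 37.
    At 37: no left child.
    Visit 37.
    At 37: go right to 21.
      21 is a leaf — visit 21.
  Visit 36.
  At 36: go right to 11.
    At 11: no left child.
    Visit 11.
    At 11: go right to 35.
      At 35: no left child.
      Visit 35.
      At 35: go right to 20.
        20 is a leaf — visit 20.
Full in-order sequence: 9, 17, 6, 19, 16, 8, 37, 21, 36, 11, 35, 20.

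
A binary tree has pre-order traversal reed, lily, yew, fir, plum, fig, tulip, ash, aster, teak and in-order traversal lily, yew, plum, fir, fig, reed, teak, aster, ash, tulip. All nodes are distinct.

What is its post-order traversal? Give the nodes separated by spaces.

plum fig fir yew lily teak aster ash tulip reed

The first element of pre-order is the root; it splits in-order into left and right subtrees.
Root reed: left subtree has 5 nodes {lily, yew, plum, fir, fig}, right has 4 {teak, aster, ash, tulip}.
  Root lily: left subtree has 0 nodes { }, right has 4 {yew, plum, fir, fig}.
    Root yew: left subtree has 0 nodes { }, right has 3 {plum, fir, fig}.
      Root fir: left subtree has 1 node {plum}, right has 1 {fig}.
  Root tulip: left subtree has 3 nodes {teak, aster, ash}, right has 0 { }.
    Root ash: left subtree has 2 nodes {teak, aster}, right has 0 { }.
      Root aster: left subtree has 1 node {teak}, right has 0 { }.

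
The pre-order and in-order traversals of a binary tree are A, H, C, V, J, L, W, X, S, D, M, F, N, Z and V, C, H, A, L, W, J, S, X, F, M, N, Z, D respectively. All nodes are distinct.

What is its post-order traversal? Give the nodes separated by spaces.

The first element of pre-order is the root; it splits in-order into left and right subtrees.
Root A: left subtree has 3 nodes {V, C, H}, right has 10 {L, W, J, S, X, F, M, N, Z, D}.
  Root H: left subtree has 2 nodes {V, C}, right has 0 { }.
    Root C: left subtree has 1 node {V}, right has 0 { }.
  Root J: left subtree has 2 nodes {L, W}, right has 7 {S, X, F, M, N, Z, D}.
    Root L: left subtree has 0 nodes { }, right has 1 {W}.
    Root X: left subtree has 1 node {S}, right has 5 {F, M, N, Z, D}.
      Root D: left subtree has 4 nodes {F, M, N, Z}, right has 0 { }.
        Root M: left subtree has 1 node {F}, right has 2 {N, Z}.
          Root N: left subtree has 0 nodes { }, right has 1 {Z}.

V C H W L S F Z N M D X J A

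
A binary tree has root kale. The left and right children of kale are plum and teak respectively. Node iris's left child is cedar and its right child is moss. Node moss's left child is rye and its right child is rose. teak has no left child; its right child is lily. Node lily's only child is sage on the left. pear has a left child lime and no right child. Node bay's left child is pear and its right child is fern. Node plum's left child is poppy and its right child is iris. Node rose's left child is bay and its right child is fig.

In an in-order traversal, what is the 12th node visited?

In-order visits the left subtree, then the node, then the right subtree.
At kale: go left to plum.
  At plum: go left to poppy.
    poppy is a leaf — visit poppy.
  Visit plum.
  At plum: go right to iris.
    At iris: go left to cedar.
      cedar is a leaf — visit cedar.
    Visit iris.
    At iris: go right to moss.
      At moss: go left to rye.
        rye is a leaf — visit rye.
      Visit moss.
      At moss: go right to rose.
        At rose: go left to bay.
          At bay: go left to pear.
            At pear: go left to lime.
              lime is a leaf — visit lime.
            Visit pear.
            At pear: no right child.
          Visit bay.
          At bay: go right to fern.
            fern is a leaf — visit fern.
        Visit rose.
        At rose: go right to fig.
          fig is a leaf — visit fig.
Visit kale.
At kale: go right to teak.
  At teak: no left child.
  Visit teak.
  At teak: go right to lily.
    At lily: go left to sage.
      sage is a leaf — visit sage.
    Visit lily.
    At lily: no right child.
Full in-order sequence: poppy, plum, cedar, iris, rye, moss, lime, pear, bay, fern, rose, fig, kale, teak, sage, lily.

fig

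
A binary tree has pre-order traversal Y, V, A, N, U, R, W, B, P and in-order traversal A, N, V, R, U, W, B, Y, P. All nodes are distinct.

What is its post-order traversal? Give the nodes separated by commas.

The first element of pre-order is the root; it splits in-order into left and right subtrees.
Root Y: left subtree has 7 nodes {A, N, V, R, U, W, B}, right has 1 {P}.
  Root V: left subtree has 2 nodes {A, N}, right has 4 {R, U, W, B}.
    Root A: left subtree has 0 nodes { }, right has 1 {N}.
    Root U: left subtree has 1 node {R}, right has 2 {W, B}.
      Root W: left subtree has 0 nodes { }, right has 1 {B}.

N, A, R, B, W, U, V, P, Y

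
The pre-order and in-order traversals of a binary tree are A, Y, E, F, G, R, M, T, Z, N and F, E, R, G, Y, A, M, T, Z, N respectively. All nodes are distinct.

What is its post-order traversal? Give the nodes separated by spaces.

F R G E Y N Z T M A

The first element of pre-order is the root; it splits in-order into left and right subtrees.
Root A: left subtree has 5 nodes {F, E, R, G, Y}, right has 4 {M, T, Z, N}.
  Root Y: left subtree has 4 nodes {F, E, R, G}, right has 0 { }.
    Root E: left subtree has 1 node {F}, right has 2 {R, G}.
      Root G: left subtree has 1 node {R}, right has 0 { }.
  Root M: left subtree has 0 nodes { }, right has 3 {T, Z, N}.
    Root T: left subtree has 0 nodes { }, right has 2 {Z, N}.
      Root Z: left subtree has 0 nodes { }, right has 1 {N}.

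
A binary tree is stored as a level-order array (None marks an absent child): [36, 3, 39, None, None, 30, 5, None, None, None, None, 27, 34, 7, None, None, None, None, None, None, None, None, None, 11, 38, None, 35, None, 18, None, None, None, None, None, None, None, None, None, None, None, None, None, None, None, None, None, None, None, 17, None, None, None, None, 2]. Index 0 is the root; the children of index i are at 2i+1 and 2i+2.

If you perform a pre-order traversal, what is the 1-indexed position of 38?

Pre-order visits the node, then its left subtree, then its right subtree.
Visit 36.
At 36: go left to 3.
  3 is a leaf — visit 3.
At 36: go right to 39.
  Visit 39.
  At 39: go left to 30.
    Visit 30.
    At 30: go left to 27.
      Visit 27.
      At 27: go left to 11.
        Visit 11.
        At 11: no left child.
        At 11: go right to 17.
          17 is a leaf — visit 17.
      At 27: go right to 38.
        38 is a leaf — visit 38.
    At 30: go right to 34.
      Visit 34.
      At 34: no left child.
      At 34: go right to 35.
        Visit 35.
        At 35: go left to 2.
          2 is a leaf — visit 2.
        At 35: no right child.
  At 39: go right to 5.
    Visit 5.
    At 5: go left to 7.
      Visit 7.
      At 7: no left child.
      At 7: go right to 18.
        18 is a leaf — visit 18.
    At 5: no right child.
Full pre-order sequence: 36, 3, 39, 30, 27, 11, 17, 38, 34, 35, 2, 5, 7, 18.

8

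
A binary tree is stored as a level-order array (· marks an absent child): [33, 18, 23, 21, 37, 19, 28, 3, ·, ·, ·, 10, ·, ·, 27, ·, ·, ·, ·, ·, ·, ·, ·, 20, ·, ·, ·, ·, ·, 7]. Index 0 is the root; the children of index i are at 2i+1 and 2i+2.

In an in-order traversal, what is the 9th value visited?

23

In-order visits the left subtree, then the node, then the right subtree.
At 33: go left to 18.
  At 18: go left to 21.
    At 21: go left to 3.
      3 is a leaf — visit 3.
    Visit 21.
    At 21: no right child.
  Visit 18.
  At 18: go right to 37.
    37 is a leaf — visit 37.
Visit 33.
At 33: go right to 23.
  At 23: go left to 19.
    At 19: go left to 10.
      At 10: go left to 20.
        20 is a leaf — visit 20.
      Visit 10.
      At 10: no right child.
    Visit 19.
    At 19: no right child.
  Visit 23.
  At 23: go right to 28.
    At 28: no left child.
    Visit 28.
    At 28: go right to 27.
      At 27: go left to 7.
        7 is a leaf — visit 7.
      Visit 27.
      At 27: no right child.
Full in-order sequence: 3, 21, 18, 37, 33, 20, 10, 19, 23, 28, 7, 27.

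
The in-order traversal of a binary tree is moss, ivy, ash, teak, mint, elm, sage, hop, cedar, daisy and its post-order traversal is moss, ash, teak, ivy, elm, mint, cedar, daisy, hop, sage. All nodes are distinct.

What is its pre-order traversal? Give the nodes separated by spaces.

sage mint ivy moss teak ash elm hop daisy cedar

The last element of post-order is the root; it splits in-order into left and right subtrees.
Root sage: left subtree has 6 nodes {moss, ivy, ash, teak, mint, elm}, right has 3 {hop, cedar, daisy}.
  Root mint: left subtree has 4 nodes {moss, ivy, ash, teak}, right has 1 {elm}.
    Root ivy: left subtree has 1 node {moss}, right has 2 {ash, teak}.
      Root teak: left subtree has 1 node {ash}, right has 0 { }.
  Root hop: left subtree has 0 nodes { }, right has 2 {cedar, daisy}.
    Root daisy: left subtree has 1 node {cedar}, right has 0 { }.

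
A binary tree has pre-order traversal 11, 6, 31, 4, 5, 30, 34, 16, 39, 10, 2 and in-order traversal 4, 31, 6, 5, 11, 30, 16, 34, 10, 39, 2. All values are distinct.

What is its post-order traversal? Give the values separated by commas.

The first element of pre-order is the root; it splits in-order into left and right subtrees.
Root 11: left subtree has 4 nodes {4, 31, 6, 5}, right has 6 {30, 16, 34, 10, 39, 2}.
  Root 6: left subtree has 2 nodes {4, 31}, right has 1 {5}.
    Root 31: left subtree has 1 node {4}, right has 0 { }.
  Root 30: left subtree has 0 nodes { }, right has 5 {16, 34, 10, 39, 2}.
    Root 34: left subtree has 1 node {16}, right has 3 {10, 39, 2}.
      Root 39: left subtree has 1 node {10}, right has 1 {2}.

4, 31, 5, 6, 16, 10, 2, 39, 34, 30, 11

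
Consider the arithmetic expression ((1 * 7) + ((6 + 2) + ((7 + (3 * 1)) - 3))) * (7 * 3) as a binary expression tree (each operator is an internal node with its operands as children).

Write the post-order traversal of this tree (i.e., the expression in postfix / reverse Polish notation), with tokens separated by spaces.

1 7 * 6 2 + 7 3 1 * + 3 - + + 7 3 * *

Post-order on an expression tree gives postfix notation: for each operator, emit left operand, right operand, then the operator.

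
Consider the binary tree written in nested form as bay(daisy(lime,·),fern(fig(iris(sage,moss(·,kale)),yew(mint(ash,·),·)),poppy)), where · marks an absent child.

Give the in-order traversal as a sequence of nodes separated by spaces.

lime daisy bay sage iris moss kale fig ash mint yew fern poppy

In-order visits the left subtree, then the node, then the right subtree.
At bay: go left to daisy.
  At daisy: go left to lime.
    lime is a leaf — visit lime.
  Visit daisy.
  At daisy: no right child.
Visit bay.
At bay: go right to fern.
  At fern: go left to fig.
    At fig: go left to iris.
      At iris: go left to sage.
        sage is a leaf — visit sage.
      Visit iris.
      At iris: go right to moss.
        At moss: no left child.
        Visit moss.
        At moss: go right to kale.
          kale is a leaf — visit kale.
    Visit fig.
    At fig: go right to yew.
      At yew: go left to mint.
        At mint: go left to ash.
          ash is a leaf — visit ash.
        Visit mint.
        At mint: no right child.
      Visit yew.
      At yew: no right child.
  Visit fern.
  At fern: go right to poppy.
    poppy is a leaf — visit poppy.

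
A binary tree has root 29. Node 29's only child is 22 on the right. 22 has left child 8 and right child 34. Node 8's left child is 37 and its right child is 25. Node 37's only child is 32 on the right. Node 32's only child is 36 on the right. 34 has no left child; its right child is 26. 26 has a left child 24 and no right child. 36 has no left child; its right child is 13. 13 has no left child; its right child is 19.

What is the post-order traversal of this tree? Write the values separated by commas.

Post-order visits the left subtree, then the right subtree, then the node.
At 29: no left child.
At 29: go right to 22.
  At 22: go left to 8.
    At 8: go left to 37.
      At 37: no left child.
      At 37: go right to 32.
        At 32: no left child.
        At 32: go right to 36.
          At 36: no left child.
          At 36: go right to 13.
            At 13: no left child.
            At 13: go right to 19.
              19 is a leaf — visit 19.
            Visit 13.
          Visit 36.
        Visit 32.
      Visit 37.
    At 8: go right to 25.
      25 is a leaf — visit 25.
    Visit 8.
  At 22: go right to 34.
    At 34: no left child.
    At 34: go right to 26.
      At 26: go left to 24.
        24 is a leaf — visit 24.
      At 26: no right child.
      Visit 26.
    Visit 34.
  Visit 22.
Visit 29.

19, 13, 36, 32, 37, 25, 8, 24, 26, 34, 22, 29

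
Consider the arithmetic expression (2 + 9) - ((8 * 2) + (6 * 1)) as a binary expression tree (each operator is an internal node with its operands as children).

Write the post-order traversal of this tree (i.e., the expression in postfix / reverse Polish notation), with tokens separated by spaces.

2 9 + 8 2 * 6 1 * + -

Post-order on an expression tree gives postfix notation: for each operator, emit left operand, right operand, then the operator.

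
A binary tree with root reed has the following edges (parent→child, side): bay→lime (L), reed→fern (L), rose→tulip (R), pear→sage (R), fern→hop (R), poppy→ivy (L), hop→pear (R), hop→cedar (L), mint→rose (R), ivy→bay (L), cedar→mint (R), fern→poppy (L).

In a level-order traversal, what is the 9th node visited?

mint

Level-order visits nodes level by level from the root, left to right within each level.
Level 0: reed
Level 1: fern
Level 2: poppy, hop
Level 3: ivy, cedar, pear
Level 4: bay, mint, sage
Level 5: lime, rose
Level 6: tulip
Full level-order sequence: reed, fern, poppy, hop, ivy, cedar, pear, bay, mint, sage, lime, rose, tulip.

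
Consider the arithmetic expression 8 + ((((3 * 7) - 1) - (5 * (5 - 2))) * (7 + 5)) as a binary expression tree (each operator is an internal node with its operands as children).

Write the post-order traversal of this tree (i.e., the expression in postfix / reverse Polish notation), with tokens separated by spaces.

Post-order on an expression tree gives postfix notation: for each operator, emit left operand, right operand, then the operator.

8 3 7 * 1 - 5 5 2 - * - 7 5 + * +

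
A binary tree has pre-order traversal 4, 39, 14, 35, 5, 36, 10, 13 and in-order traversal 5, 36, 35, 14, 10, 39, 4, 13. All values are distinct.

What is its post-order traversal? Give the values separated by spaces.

The first element of pre-order is the root; it splits in-order into left and right subtrees.
Root 4: left subtree has 6 nodes {5, 36, 35, 14, 10, 39}, right has 1 {13}.
  Root 39: left subtree has 5 nodes {5, 36, 35, 14, 10}, right has 0 { }.
    Root 14: left subtree has 3 nodes {5, 36, 35}, right has 1 {10}.
      Root 35: left subtree has 2 nodes {5, 36}, right has 0 { }.
        Root 5: left subtree has 0 nodes { }, right has 1 {36}.

36 5 35 10 14 39 13 4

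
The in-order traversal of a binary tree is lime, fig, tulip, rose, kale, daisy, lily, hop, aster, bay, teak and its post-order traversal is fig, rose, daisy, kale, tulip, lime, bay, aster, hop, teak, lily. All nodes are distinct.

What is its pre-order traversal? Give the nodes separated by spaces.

lily lime tulip fig kale rose daisy teak hop aster bay

The last element of post-order is the root; it splits in-order into left and right subtrees.
Root lily: left subtree has 6 nodes {lime, fig, tulip, rose, kale, daisy}, right has 4 {hop, aster, bay, teak}.
  Root lime: left subtree has 0 nodes { }, right has 5 {fig, tulip, rose, kale, daisy}.
    Root tulip: left subtree has 1 node {fig}, right has 3 {rose, kale, daisy}.
      Root kale: left subtree has 1 node {rose}, right has 1 {daisy}.
  Root teak: left subtree has 3 nodes {hop, aster, bay}, right has 0 { }.
    Root hop: left subtree has 0 nodes { }, right has 2 {aster, bay}.
      Root aster: left subtree has 0 nodes { }, right has 1 {bay}.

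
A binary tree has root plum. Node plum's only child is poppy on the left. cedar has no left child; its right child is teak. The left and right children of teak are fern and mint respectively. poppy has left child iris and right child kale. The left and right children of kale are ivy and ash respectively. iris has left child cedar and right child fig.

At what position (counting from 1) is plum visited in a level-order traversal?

Level-order visits nodes level by level from the root, left to right within each level.
Level 0: plum
Level 1: poppy
Level 2: iris, kale
Level 3: cedar, fig, ivy, ash
Level 4: teak
Level 5: fern, mint
Full level-order sequence: plum, poppy, iris, kale, cedar, fig, ivy, ash, teak, fern, mint.

1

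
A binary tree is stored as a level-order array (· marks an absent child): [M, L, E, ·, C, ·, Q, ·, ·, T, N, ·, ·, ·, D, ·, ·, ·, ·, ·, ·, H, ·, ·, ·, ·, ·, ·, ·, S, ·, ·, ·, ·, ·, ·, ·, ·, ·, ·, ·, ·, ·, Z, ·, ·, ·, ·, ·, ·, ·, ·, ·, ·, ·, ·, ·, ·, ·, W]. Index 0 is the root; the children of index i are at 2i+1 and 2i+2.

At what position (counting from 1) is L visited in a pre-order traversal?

2

Pre-order visits the node, then its left subtree, then its right subtree.
Visit M.
At M: go left to L.
  Visit L.
  At L: no left child.
  At L: go right to C.
    Visit C.
    At C: go left to T.
      T is a leaf — visit T.
    At C: go right to N.
      Visit N.
      At N: go left to H.
        Visit H.
        At H: go left to Z.
          Z is a leaf — visit Z.
        At H: no right child.
      At N: no right child.
At M: go right to E.
  Visit E.
  At E: no left child.
  At E: go right to Q.
    Visit Q.
    At Q: no left child.
    At Q: go right to D.
      Visit D.
      At D: go left to S.
        Visit S.
        At S: go left to W.
          W is a leaf — visit W.
        At S: no right child.
      At D: no right child.
Full pre-order sequence: M, L, C, T, N, H, Z, E, Q, D, S, W.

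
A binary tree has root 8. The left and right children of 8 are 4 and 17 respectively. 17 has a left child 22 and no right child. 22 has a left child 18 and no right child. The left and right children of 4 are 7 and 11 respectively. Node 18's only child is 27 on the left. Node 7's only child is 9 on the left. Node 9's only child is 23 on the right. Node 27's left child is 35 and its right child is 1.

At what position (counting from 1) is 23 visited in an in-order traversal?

2

In-order visits the left subtree, then the node, then the right subtree.
At 8: go left to 4.
  At 4: go left to 7.
    At 7: go left to 9.
      At 9: no left child.
      Visit 9.
      At 9: go right to 23.
        23 is a leaf — visit 23.
    Visit 7.
    At 7: no right child.
  Visit 4.
  At 4: go right to 11.
    11 is a leaf — visit 11.
Visit 8.
At 8: go right to 17.
  At 17: go left to 22.
    At 22: go left to 18.
      At 18: go left to 27.
        At 27: go left to 35.
          35 is a leaf — visit 35.
        Visit 27.
        At 27: go right to 1.
          1 is a leaf — visit 1.
      Visit 18.
      At 18: no right child.
    Visit 22.
    At 22: no right child.
  Visit 17.
  At 17: no right child.
Full in-order sequence: 9, 23, 7, 4, 11, 8, 35, 27, 1, 18, 22, 17.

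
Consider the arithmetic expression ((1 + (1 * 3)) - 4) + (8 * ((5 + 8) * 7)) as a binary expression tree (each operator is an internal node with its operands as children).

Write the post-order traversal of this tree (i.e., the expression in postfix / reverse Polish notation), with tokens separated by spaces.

Post-order on an expression tree gives postfix notation: for each operator, emit left operand, right operand, then the operator.

1 1 3 * + 4 - 8 5 8 + 7 * * +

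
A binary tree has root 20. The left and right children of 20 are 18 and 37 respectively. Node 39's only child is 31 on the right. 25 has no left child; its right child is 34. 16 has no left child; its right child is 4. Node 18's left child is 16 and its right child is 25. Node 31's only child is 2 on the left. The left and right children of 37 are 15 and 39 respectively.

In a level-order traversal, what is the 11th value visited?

Level-order visits nodes level by level from the root, left to right within each level.
Level 0: 20
Level 1: 18, 37
Level 2: 16, 25, 15, 39
Level 3: 4, 34, 31
Level 4: 2
Full level-order sequence: 20, 18, 37, 16, 25, 15, 39, 4, 34, 31, 2.

2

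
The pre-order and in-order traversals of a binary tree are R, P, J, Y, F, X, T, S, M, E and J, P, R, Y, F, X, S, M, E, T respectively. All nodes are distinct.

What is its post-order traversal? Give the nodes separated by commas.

J, P, E, M, S, T, X, F, Y, R

The first element of pre-order is the root; it splits in-order into left and right subtrees.
Root R: left subtree has 2 nodes {J, P}, right has 7 {Y, F, X, S, M, E, T}.
  Root P: left subtree has 1 node {J}, right has 0 { }.
  Root Y: left subtree has 0 nodes { }, right has 6 {F, X, S, M, E, T}.
    Root F: left subtree has 0 nodes { }, right has 5 {X, S, M, E, T}.
      Root X: left subtree has 0 nodes { }, right has 4 {S, M, E, T}.
        Root T: left subtree has 3 nodes {S, M, E}, right has 0 { }.
          Root S: left subtree has 0 nodes { }, right has 2 {M, E}.
            Root M: left subtree has 0 nodes { }, right has 1 {E}.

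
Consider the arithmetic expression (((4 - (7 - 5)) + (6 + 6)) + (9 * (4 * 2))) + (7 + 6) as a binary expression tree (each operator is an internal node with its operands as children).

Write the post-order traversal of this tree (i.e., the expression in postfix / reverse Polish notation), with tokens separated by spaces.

4 7 5 - - 6 6 + + 9 4 2 * * + 7 6 + +

Post-order on an expression tree gives postfix notation: for each operator, emit left operand, right operand, then the operator.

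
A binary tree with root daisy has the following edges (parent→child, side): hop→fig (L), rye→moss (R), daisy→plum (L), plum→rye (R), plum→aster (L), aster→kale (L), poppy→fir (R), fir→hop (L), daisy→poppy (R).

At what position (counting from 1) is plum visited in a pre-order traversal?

Pre-order visits the node, then its left subtree, then its right subtree.
Visit daisy.
At daisy: go left to plum.
  Visit plum.
  At plum: go left to aster.
    Visit aster.
    At aster: go left to kale.
      kale is a leaf — visit kale.
    At aster: no right child.
  At plum: go right to rye.
    Visit rye.
    At rye: no left child.
    At rye: go right to moss.
      moss is a leaf — visit moss.
At daisy: go right to poppy.
  Visit poppy.
  At poppy: no left child.
  At poppy: go right to fir.
    Visit fir.
    At fir: go left to hop.
      Visit hop.
      At hop: go left to fig.
        fig is a leaf — visit fig.
      At hop: no right child.
    At fir: no right child.
Full pre-order sequence: daisy, plum, aster, kale, rye, moss, poppy, fir, hop, fig.

2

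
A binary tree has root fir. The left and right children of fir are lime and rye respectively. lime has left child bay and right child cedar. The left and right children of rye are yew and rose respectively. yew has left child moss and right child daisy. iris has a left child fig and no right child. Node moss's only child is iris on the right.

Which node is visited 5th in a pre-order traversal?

Pre-order visits the node, then its left subtree, then its right subtree.
Visit fir.
At fir: go left to lime.
  Visit lime.
  At lime: go left to bay.
    bay is a leaf — visit bay.
  At lime: go right to cedar.
    cedar is a leaf — visit cedar.
At fir: go right to rye.
  Visit rye.
  At rye: go left to yew.
    Visit yew.
    At yew: go left to moss.
      Visit moss.
      At moss: no left child.
      At moss: go right to iris.
        Visit iris.
        At iris: go left to fig.
          fig is a leaf — visit fig.
        At iris: no right child.
    At yew: go right to daisy.
      daisy is a leaf — visit daisy.
  At rye: go right to rose.
    rose is a leaf — visit rose.
Full pre-order sequence: fir, lime, bay, cedar, rye, yew, moss, iris, fig, daisy, rose.

rye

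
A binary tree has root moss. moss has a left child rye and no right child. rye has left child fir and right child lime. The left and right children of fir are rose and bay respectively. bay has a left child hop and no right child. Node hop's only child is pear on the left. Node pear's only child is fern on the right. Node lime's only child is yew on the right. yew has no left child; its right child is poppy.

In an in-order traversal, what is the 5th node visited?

In-order visits the left subtree, then the node, then the right subtree.
At moss: go left to rye.
  At rye: go left to fir.
    At fir: go left to rose.
      rose is a leaf — visit rose.
    Visit fir.
    At fir: go right to bay.
      At bay: go left to hop.
        At hop: go left to pear.
          At pear: no left child.
          Visit pear.
          At pear: go right to fern.
            fern is a leaf — visit fern.
        Visit hop.
        At hop: no right child.
      Visit bay.
      At bay: no right child.
  Visit rye.
  At rye: go right to lime.
    At lime: no left child.
    Visit lime.
    At lime: go right to yew.
      At yew: no left child.
      Visit yew.
      At yew: go right to poppy.
        poppy is a leaf — visit poppy.
Visit moss.
At moss: no right child.
Full in-order sequence: rose, fir, pear, fern, hop, bay, rye, lime, yew, poppy, moss.

hop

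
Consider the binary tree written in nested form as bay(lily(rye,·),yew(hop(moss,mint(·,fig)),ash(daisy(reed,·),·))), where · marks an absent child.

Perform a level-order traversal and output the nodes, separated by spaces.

bay lily yew rye hop ash moss mint daisy fig reed

Level-order visits nodes level by level from the root, left to right within each level.
Level 0: bay
Level 1: lily, yew
Level 2: rye, hop, ash
Level 3: moss, mint, daisy
Level 4: fig, reed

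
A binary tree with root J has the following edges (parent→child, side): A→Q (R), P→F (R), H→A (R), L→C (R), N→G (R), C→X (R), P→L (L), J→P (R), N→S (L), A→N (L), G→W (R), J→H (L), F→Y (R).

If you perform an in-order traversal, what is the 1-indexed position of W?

5

In-order visits the left subtree, then the node, then the right subtree.
At J: go left to H.
  At H: no left child.
  Visit H.
  At H: go right to A.
    At A: go left to N.
      At N: go left to S.
        S is a leaf — visit S.
      Visit N.
      At N: go right to G.
        At G: no left child.
        Visit G.
        At G: go right to W.
          W is a leaf — visit W.
    Visit A.
    At A: go right to Q.
      Q is a leaf — visit Q.
Visit J.
At J: go right to P.
  At P: go left to L.
    At L: no left child.
    Visit L.
    At L: go right to C.
      At C: no left child.
      Visit C.
      At C: go right to X.
        X is a leaf — visit X.
  Visit P.
  At P: go right to F.
    At F: no left child.
    Visit F.
    At F: go right to Y.
      Y is a leaf — visit Y.
Full in-order sequence: H, S, N, G, W, A, Q, J, L, C, X, P, F, Y.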